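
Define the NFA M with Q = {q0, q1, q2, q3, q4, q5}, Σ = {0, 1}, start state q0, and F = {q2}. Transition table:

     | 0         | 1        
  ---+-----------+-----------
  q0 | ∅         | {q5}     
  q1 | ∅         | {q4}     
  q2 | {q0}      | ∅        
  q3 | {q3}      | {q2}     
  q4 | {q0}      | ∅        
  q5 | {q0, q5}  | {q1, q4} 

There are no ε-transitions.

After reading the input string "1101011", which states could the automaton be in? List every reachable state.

{q1, q4}

Start in {q0}.
Read '1': q0→{q5}; now {q5}.
Read '1': q5→{q1, q4}; now {q1, q4}.
Read '0': q1→∅, q4→{q0}; now {q0}.
Read '1': q0→{q5}; now {q5}.
Read '0': q5→{q0, q5}; now {q0, q5}.
Read '1': q0→{q5}, q5→{q1, q4}; now {q1, q4, q5}.
Read '1': q1→{q4}, q4→∅, q5→{q1, q4}; now {q1, q4}.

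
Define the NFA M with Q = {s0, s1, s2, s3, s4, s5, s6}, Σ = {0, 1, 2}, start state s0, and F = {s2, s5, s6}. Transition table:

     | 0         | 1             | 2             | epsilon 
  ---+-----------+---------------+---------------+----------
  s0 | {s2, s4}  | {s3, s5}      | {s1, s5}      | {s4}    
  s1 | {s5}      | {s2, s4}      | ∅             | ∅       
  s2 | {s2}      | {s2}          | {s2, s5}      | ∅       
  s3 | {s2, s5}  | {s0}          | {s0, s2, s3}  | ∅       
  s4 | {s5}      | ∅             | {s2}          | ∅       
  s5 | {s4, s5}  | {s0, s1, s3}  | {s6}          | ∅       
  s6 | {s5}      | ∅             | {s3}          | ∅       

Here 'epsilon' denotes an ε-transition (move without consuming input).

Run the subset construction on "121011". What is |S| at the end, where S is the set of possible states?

5

Start: ε-closure({s0}) = {s0, s4}.
Read '1': s0→{s3, s5}, s4→∅; now {s3, s5}.
Read '2': s3→{s0, s2, s3}, s5→{s6}; union {s0, s2, s3, s6}; ε-closure = {s0, s2, s3, s4, s6}.
Read '1': s0→{s3, s5}, s2→{s2}, s3→{s0}, s4→∅, s6→∅; union {s0, s2, s3, s5}; ε-closure = {s0, s2, s3, s4, s5}.
Read '0': s0→{s2, s4}, s2→{s2}, s3→{s2, s5}, s4→{s5}, s5→{s4, s5}; now {s2, s4, s5}.
Read '1': s2→{s2}, s4→∅, s5→{s0, s1, s3}; union {s0, s1, s2, s3}; ε-closure = {s0, s1, s2, s3, s4}.
Read '1': s0→{s3, s5}, s1→{s2, s4}, s2→{s2}, s3→{s0}, s4→∅; now {s0, s2, s3, s4, s5}.
That set has 5 states.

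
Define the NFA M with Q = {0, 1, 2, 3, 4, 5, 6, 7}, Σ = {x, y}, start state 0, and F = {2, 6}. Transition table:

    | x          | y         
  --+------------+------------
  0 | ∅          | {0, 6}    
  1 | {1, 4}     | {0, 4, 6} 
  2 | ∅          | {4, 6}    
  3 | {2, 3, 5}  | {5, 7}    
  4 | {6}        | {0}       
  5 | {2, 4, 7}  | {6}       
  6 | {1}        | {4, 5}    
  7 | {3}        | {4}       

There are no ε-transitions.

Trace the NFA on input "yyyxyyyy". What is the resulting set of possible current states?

{0, 4, 5, 6}

Start in {0}.
Read 'y': 0→{0, 6}; now {0, 6}.
Read 'y': 0→{0, 6}, 6→{4, 5}; now {0, 4, 5, 6}.
Read 'y': 0→{0, 6}, 4→{0}, 5→{6}, 6→{4, 5}; now {0, 4, 5, 6}.
Read 'x': 0→∅, 4→{6}, 5→{2, 4, 7}, 6→{1}; now {1, 2, 4, 6, 7}.
Read 'y': 1→{0, 4, 6}, 2→{4, 6}, 4→{0}, 6→{4, 5}, 7→{4}; now {0, 4, 5, 6}.
Read 'y': 0→{0, 6}, 4→{0}, 5→{6}, 6→{4, 5}; now {0, 4, 5, 6}.
Read 'y': 0→{0, 6}, 4→{0}, 5→{6}, 6→{4, 5}; now {0, 4, 5, 6}.
Read 'y': 0→{0, 6}, 4→{0}, 5→{6}, 6→{4, 5}; now {0, 4, 5, 6}.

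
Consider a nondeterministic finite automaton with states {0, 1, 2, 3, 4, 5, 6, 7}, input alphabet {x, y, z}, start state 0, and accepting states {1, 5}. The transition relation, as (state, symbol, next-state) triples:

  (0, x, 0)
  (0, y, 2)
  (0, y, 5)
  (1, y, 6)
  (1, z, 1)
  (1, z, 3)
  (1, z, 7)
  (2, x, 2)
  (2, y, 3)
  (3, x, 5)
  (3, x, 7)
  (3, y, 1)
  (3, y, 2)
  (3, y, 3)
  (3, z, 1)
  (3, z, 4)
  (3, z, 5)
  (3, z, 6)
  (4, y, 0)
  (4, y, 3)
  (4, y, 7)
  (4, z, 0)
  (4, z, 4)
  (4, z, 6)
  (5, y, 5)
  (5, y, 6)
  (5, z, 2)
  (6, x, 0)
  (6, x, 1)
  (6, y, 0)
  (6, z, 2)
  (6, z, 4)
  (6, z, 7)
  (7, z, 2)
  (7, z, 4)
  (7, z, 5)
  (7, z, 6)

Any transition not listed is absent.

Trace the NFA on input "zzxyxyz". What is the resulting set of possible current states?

∅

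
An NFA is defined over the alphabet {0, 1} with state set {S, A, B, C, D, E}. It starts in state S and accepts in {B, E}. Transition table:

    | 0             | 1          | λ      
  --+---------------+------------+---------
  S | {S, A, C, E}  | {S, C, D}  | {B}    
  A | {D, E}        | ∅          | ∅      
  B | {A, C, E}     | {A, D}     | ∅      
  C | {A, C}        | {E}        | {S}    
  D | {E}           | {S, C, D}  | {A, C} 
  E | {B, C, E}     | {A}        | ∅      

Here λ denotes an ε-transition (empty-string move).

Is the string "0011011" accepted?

Yes

Start: ε-closure({S}) = {S, B}.
Read '0': S→{S, A, C, E}, B→{A, C, E}; union {S, A, C, E}; ε-closure = {S, A, B, C, E}.
Read '0': S→{S, A, C, E}, A→{D, E}, B→{A, C, E}, C→{A, C}, E→{B, C, E}; now {S, A, B, C, D, E}.
Read '1': S→{S, C, D}, A→∅, B→{A, D}, C→{E}, D→{S, C, D}, E→{A}; union {S, A, C, D, E}; ε-closure = {S, A, B, C, D, E}.
Read '1': S→{S, C, D}, A→∅, B→{A, D}, C→{E}, D→{S, C, D}, E→{A}; union {S, A, C, D, E}; ε-closure = {S, A, B, C, D, E}.
Read '0': S→{S, A, C, E}, A→{D, E}, B→{A, C, E}, C→{A, C}, D→{E}, E→{B, C, E}; now {S, A, B, C, D, E}.
Read '1': S→{S, C, D}, A→∅, B→{A, D}, C→{E}, D→{S, C, D}, E→{A}; union {S, A, C, D, E}; ε-closure = {S, A, B, C, D, E}.
Read '1': S→{S, C, D}, A→∅, B→{A, D}, C→{E}, D→{S, C, D}, E→{A}; union {S, A, C, D, E}; ε-closure = {S, A, B, C, D, E}.
The final set {S, A, B, C, D, E} contains the accepting states B, E.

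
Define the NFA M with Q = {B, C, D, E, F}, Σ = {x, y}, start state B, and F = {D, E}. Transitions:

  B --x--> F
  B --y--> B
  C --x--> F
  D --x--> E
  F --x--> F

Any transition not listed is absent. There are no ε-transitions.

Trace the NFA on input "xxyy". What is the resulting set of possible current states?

Start in {B}.
Read 'x': B→{F}; now {F}.
Read 'x': F→{F}; now {F}.
Read 'y': F→∅; now ∅.
The set is empty and remains empty for the remaining 1 symbol.

∅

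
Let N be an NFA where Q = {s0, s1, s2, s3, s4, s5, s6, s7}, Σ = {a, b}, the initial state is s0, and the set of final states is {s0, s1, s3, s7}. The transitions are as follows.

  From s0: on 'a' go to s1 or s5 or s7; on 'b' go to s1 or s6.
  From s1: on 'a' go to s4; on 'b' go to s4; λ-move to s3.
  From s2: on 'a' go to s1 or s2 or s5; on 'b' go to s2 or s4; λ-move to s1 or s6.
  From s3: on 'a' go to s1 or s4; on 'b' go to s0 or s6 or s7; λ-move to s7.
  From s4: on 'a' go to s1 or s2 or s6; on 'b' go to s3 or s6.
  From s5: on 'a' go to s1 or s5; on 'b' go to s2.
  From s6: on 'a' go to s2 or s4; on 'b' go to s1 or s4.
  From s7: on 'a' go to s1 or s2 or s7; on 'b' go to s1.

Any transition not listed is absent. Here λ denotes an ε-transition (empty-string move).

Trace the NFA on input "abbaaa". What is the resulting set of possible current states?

{s1, s2, s3, s4, s5, s6, s7}

Start in {s0}.
Read 'a': {s0} → {s1, s3, s5, s7}.
Read 'b': {s1, s3, s5, s7} → {s0, s1, s2, s3, s4, s6, s7}.
Read 'b': {s0, s1, s2, s3, s4, s6, s7} → {s0, s1, s2, s3, s4, s6, s7}.
Read 'a': {s0, s1, s2, s3, s4, s6, s7} → {s1, s2, s3, s4, s5, s6, s7}.
Read 'a': {s1, s2, s3, s4, s5, s6, s7} → {s1, s2, s3, s4, s5, s6, s7}.
Read 'a': {s1, s2, s3, s4, s5, s6, s7} → {s1, s2, s3, s4, s5, s6, s7}.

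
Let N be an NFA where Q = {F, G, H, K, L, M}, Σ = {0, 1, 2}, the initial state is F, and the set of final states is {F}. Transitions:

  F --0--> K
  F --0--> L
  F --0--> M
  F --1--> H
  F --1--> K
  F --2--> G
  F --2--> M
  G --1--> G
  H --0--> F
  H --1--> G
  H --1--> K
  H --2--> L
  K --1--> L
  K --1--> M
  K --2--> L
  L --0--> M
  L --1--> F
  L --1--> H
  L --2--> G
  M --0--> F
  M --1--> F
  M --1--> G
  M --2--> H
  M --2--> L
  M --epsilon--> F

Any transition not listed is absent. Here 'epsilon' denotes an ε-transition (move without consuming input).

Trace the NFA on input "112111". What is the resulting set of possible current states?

{F, G, H, K, L, M}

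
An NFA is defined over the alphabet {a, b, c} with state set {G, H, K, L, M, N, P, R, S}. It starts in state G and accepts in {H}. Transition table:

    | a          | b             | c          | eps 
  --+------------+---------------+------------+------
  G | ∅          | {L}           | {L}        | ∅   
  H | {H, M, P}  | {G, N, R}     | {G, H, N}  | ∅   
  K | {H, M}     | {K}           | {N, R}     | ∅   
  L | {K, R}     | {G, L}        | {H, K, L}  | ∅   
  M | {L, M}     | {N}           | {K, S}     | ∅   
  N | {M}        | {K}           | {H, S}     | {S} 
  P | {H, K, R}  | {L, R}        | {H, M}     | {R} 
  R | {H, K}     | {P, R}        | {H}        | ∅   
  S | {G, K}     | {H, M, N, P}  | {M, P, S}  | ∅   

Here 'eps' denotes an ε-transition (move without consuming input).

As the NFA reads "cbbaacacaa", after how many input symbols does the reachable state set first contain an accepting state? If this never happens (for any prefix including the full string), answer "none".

5

Start in {G}.
Read 'c': {G} → {L}.
Read 'b': {L} → {G, L}.
Read 'b': {G, L} → {G, L}.
Read 'a': {G, L} → {K, R}.
Read 'a': {K, R} → {H, K, M}.
None of the earlier sets intersect F, but {H, K, M} does.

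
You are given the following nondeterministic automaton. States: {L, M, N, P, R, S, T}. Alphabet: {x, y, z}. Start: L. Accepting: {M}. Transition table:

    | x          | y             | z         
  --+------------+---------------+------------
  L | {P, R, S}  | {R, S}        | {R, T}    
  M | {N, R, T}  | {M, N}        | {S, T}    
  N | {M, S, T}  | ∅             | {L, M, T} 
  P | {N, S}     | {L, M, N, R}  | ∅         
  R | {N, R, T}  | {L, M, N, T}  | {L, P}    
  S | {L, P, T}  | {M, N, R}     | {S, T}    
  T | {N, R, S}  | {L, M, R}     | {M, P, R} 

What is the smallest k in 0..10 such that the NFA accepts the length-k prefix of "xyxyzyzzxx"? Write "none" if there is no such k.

2

Start in {L}.
Read 'x': L→{P, R, S}; now {P, R, S}.
Read 'y': P→{L, M, N, R}, R→{L, M, N, T}, S→{M, N, R}; now {L, M, N, R, T}.
None of the earlier sets intersect F, but {L, M, N, R, T} does.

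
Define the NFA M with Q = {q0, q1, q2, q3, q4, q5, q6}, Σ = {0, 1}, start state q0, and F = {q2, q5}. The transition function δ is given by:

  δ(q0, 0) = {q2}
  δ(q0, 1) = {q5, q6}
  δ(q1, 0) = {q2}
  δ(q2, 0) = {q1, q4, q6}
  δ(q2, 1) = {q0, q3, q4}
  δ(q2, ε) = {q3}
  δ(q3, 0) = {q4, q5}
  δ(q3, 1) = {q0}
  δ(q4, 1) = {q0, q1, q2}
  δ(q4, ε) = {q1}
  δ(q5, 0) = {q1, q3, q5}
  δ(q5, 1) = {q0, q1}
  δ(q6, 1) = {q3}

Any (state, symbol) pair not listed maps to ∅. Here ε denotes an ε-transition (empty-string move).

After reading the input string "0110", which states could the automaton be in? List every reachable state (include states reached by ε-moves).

{q1, q2, q3, q4, q5, q6}

Start in {q0}.
Read '0': {q0} → {q2, q3}.
Read '1': {q2, q3} → {q0, q1, q3, q4}.
Read '1': {q0, q1, q3, q4} → {q0, q1, q2, q3, q5, q6}.
Read '0': {q0, q1, q2, q3, q5, q6} → {q1, q2, q3, q4, q5, q6}.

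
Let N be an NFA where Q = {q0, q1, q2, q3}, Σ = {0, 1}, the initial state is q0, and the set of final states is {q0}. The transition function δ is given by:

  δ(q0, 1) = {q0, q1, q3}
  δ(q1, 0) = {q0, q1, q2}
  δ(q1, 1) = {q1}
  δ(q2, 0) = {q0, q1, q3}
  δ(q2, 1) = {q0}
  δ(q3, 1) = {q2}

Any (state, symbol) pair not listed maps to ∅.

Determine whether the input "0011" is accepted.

Start in {q0}.
Read '0': q0→∅; now ∅.
The set is empty and remains empty for the remaining 3 symbols.
The final set ∅ contains no accepting state.

No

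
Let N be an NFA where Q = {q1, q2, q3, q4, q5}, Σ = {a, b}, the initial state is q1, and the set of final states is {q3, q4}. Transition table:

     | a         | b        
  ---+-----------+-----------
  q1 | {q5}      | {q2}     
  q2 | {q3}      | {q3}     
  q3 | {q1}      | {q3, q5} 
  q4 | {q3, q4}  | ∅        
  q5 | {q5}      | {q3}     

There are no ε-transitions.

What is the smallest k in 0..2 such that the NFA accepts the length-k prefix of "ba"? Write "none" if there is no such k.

2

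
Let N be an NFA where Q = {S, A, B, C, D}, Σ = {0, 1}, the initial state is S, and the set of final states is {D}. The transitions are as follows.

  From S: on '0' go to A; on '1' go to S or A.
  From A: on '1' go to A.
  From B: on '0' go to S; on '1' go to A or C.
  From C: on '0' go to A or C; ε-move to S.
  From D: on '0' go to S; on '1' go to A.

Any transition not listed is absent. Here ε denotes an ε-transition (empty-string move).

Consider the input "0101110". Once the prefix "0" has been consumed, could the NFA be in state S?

No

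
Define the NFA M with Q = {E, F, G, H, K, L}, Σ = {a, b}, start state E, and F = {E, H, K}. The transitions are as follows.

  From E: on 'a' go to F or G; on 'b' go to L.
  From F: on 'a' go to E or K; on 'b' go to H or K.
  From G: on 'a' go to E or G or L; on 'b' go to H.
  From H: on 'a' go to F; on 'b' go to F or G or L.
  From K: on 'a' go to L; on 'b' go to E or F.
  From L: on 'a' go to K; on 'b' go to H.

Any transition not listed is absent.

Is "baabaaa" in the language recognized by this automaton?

Start in {E}.
Read 'b': E→{L}; now {L}.
Read 'a': L→{K}; now {K}.
Read 'a': K→{L}; now {L}.
Read 'b': L→{H}; now {H}.
Read 'a': H→{F}; now {F}.
Read 'a': F→{E, K}; now {E, K}.
Read 'a': E→{F, G}, K→{L}; now {F, G, L}.
The final set {F, G, L} contains no accepting state.

No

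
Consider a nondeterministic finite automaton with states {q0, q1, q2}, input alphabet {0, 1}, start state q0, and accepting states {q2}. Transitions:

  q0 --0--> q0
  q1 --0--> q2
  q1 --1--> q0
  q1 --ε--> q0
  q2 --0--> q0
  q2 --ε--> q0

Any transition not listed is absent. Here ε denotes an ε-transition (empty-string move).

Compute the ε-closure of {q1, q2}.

Begin with {q1, q2}.
ε-move q1 → q0; add q0.

{q0, q1, q2}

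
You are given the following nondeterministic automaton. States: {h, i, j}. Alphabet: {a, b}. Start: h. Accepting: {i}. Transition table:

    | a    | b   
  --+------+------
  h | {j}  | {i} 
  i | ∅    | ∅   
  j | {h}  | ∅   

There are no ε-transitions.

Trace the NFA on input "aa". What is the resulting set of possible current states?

Start in {h}.
Read 'a': {h} → {j}.
Read 'a': {j} → {h}.

{h}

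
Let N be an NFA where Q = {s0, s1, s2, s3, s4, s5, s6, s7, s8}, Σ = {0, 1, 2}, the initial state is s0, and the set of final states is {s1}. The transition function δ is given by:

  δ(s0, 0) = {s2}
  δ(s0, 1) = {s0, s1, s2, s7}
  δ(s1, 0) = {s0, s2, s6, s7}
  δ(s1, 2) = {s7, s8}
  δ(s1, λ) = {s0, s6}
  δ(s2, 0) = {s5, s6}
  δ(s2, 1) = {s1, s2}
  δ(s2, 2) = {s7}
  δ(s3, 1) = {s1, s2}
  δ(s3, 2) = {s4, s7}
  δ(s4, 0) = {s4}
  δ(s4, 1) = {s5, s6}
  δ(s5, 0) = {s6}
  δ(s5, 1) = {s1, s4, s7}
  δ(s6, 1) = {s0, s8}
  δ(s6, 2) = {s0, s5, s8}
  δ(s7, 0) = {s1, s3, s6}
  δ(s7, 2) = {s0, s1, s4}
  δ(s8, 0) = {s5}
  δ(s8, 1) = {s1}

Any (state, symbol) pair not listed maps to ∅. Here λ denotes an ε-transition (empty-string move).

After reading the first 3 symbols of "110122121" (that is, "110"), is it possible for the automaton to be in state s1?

Yes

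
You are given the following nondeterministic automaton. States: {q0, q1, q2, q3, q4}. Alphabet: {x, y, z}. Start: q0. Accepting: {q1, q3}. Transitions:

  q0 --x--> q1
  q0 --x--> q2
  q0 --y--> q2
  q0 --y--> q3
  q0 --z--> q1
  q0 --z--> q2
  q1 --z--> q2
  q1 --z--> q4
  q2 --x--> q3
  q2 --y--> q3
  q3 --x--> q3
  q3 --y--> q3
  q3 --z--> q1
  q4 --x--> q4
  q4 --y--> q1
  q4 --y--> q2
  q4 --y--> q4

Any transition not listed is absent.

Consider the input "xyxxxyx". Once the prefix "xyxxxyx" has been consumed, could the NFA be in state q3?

Start in {q0}.
Read 'x': {q0} → {q1, q2}.
Read 'y': {q1, q2} → {q3}.
Read 'x': {q3} → {q3}.
Read 'x': {q3} → {q3}.
Read 'x': {q3} → {q3}.
Read 'y': {q3} → {q3}.
Read 'x': {q3} → {q3}.
State q3 is in {q3}.

Yes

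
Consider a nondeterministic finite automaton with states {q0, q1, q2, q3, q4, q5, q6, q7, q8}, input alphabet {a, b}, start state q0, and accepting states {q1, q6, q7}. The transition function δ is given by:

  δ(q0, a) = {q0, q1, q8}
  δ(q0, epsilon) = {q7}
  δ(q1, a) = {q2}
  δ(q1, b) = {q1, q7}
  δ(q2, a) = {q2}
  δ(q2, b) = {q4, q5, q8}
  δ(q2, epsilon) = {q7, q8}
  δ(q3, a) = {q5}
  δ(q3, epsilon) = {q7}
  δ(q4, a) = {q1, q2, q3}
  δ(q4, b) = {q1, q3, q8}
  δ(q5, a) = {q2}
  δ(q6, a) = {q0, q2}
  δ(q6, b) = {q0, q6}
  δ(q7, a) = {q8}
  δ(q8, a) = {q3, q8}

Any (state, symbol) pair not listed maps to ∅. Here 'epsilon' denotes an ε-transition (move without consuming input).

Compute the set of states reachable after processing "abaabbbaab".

Start: ε-closure({q0}) = {q0, q7}.
Read 'a': q0→{q0, q1, q8}, q7→{q8}; union {q0, q1, q8}; ε-closure = {q0, q1, q7, q8}.
Read 'b': q0→∅, q1→{q1, q7}, q7→∅, q8→∅; now {q1, q7}.
Read 'a': q1→{q2}, q7→{q8}; union {q2, q8}; ε-closure = {q2, q7, q8}.
Read 'a': q2→{q2}, q7→{q8}, q8→{q3, q8}; union {q2, q3, q8}; ε-closure = {q2, q3, q7, q8}.
Read 'b': q2→{q4, q5, q8}, q3→∅, q7→∅, q8→∅; now {q4, q5, q8}.
Read 'b': q4→{q1, q3, q8}, q5→∅, q8→∅; union {q1, q3, q8}; ε-closure = {q1, q3, q7, q8}.
Read 'b': q1→{q1, q7}, q3→∅, q7→∅, q8→∅; now {q1, q7}.
Read 'a': q1→{q2}, q7→{q8}; union {q2, q8}; ε-closure = {q2, q7, q8}.
Read 'a': q2→{q2}, q7→{q8}, q8→{q3, q8}; union {q2, q3, q8}; ε-closure = {q2, q3, q7, q8}.
Read 'b': q2→{q4, q5, q8}, q3→∅, q7→∅, q8→∅; now {q4, q5, q8}.

{q4, q5, q8}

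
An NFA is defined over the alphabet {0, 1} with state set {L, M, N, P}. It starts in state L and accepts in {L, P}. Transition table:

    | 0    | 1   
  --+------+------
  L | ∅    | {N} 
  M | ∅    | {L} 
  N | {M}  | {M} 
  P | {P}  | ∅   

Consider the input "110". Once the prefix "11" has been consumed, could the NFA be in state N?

No

Start in {L}.
Read '1': {L} → {N}.
Read '1': {N} → {M}.
State N is not in {M}.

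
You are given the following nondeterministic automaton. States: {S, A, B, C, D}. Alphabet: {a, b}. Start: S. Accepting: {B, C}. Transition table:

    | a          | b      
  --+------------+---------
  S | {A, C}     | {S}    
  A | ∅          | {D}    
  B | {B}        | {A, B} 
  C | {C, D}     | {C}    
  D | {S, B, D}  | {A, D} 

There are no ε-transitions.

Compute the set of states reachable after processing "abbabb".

Start in {S}.
Read 'a': S→{A, C}; now {A, C}.
Read 'b': A→{D}, C→{C}; now {C, D}.
Read 'b': C→{C}, D→{A, D}; now {A, C, D}.
Read 'a': A→∅, C→{C, D}, D→{S, B, D}; now {S, B, C, D}.
Read 'b': S→{S}, B→{A, B}, C→{C}, D→{A, D}; now {S, A, B, C, D}.
Read 'b': S→{S}, A→{D}, B→{A, B}, C→{C}, D→{A, D}; now {S, A, B, C, D}.

{S, A, B, C, D}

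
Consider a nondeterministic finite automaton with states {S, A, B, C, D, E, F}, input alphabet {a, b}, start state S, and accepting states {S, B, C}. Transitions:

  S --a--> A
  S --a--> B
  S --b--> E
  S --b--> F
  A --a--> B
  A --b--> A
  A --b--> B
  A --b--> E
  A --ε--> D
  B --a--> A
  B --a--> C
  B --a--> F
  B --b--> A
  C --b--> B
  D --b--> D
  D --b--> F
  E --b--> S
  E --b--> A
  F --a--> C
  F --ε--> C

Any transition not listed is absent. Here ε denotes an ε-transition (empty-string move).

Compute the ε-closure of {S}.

Begin with {S}.
No ε-moves leave this set, so the closure equals the set itself.

{S}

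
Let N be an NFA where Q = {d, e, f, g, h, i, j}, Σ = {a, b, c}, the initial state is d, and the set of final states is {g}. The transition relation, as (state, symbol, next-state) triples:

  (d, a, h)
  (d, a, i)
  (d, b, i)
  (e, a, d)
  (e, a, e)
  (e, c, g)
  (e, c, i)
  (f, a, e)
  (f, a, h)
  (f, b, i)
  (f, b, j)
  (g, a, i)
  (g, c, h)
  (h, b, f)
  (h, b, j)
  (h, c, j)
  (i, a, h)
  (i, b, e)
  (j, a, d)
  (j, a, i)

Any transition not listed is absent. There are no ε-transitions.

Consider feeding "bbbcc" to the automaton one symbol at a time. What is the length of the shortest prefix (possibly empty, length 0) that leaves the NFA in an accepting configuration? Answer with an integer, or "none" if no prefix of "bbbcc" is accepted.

none

Start in {d}.
Read 'b': d→{i}; now {i}.
Read 'b': i→{e}; now {e}.
Read 'b': e→∅; now ∅.
The set is empty and remains empty for the remaining 2 symbols.
No reachable set along the way intersects F.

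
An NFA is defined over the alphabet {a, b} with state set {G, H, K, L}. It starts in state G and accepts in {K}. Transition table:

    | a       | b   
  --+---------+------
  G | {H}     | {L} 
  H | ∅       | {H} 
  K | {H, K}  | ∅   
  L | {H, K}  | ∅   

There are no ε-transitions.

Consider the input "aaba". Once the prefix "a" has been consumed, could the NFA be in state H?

Start in {G}.
Read 'a': {G} → {H}.
State H is in {H}.

Yes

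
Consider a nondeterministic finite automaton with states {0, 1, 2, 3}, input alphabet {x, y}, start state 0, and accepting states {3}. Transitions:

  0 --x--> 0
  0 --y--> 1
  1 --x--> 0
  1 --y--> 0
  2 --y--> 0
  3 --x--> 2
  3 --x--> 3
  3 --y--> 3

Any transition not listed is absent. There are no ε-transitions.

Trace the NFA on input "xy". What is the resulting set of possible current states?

{1}

Start in {0}.
Read 'x': {0} → {0}.
Read 'y': {0} → {1}.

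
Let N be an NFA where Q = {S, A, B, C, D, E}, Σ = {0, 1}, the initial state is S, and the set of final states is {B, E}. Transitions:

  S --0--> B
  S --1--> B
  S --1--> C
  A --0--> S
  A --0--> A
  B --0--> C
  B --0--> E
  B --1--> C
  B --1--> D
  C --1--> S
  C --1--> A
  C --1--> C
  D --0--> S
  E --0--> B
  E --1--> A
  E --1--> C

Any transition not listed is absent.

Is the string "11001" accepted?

Yes

Start in {S}.
Read '1': S→{B, C}; now {B, C}.
Read '1': B→{C, D}, C→{S, A, C}; now {S, A, C, D}.
Read '0': S→{B}, A→{S, A}, C→∅, D→{S}; now {S, A, B}.
Read '0': S→{B}, A→{S, A}, B→{C, E}; now {S, A, B, C, E}.
Read '1': S→{B, C}, A→∅, B→{C, D}, C→{S, A, C}, E→{A, C}; now {S, A, B, C, D}.
The final set {S, A, B, C, D} contains the accepting state B.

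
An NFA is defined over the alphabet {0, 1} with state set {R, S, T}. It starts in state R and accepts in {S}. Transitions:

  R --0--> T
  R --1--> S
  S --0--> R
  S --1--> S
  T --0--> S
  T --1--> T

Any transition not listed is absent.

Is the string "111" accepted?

Start in {R}.
Read '1': R→{S}; now {S}.
Read '1': S→{S}; now {S}.
Read '1': S→{S}; now {S}.
The final set {S} contains the accepting state S.

Yes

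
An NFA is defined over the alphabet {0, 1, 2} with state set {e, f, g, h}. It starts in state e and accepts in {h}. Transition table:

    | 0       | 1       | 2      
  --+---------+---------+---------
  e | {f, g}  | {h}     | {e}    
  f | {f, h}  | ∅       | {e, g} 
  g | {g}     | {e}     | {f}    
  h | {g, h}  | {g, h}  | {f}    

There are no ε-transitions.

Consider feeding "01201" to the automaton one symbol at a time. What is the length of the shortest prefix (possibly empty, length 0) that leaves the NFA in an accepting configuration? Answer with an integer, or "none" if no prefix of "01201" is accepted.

Start in {e}.
Read '0': e→{f, g}; now {f, g}.
Read '1': f→∅, g→{e}; now {e}.
Read '2': e→{e}; now {e}.
Read '0': e→{f, g}; now {f, g}.
Read '1': f→∅, g→{e}; now {e}.
No reachable set along the way intersects F.

none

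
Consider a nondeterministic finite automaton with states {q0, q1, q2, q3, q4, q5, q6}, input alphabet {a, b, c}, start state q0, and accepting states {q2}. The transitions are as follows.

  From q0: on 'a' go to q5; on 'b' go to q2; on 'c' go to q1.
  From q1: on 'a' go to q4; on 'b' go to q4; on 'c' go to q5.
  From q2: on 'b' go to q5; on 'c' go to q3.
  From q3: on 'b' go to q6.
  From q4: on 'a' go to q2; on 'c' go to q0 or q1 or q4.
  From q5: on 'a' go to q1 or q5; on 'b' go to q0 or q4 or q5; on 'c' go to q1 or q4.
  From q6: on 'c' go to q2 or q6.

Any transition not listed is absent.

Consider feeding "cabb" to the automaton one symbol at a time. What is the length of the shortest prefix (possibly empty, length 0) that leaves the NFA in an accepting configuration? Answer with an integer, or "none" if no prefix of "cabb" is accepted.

none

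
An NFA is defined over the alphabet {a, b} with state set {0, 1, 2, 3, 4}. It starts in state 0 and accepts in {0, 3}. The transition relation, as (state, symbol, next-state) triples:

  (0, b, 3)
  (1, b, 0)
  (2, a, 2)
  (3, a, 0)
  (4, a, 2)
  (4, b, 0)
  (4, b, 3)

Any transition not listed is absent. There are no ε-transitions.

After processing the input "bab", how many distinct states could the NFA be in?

Start in {0}.
Read 'b': 0→{3}; now {3}.
Read 'a': 3→{0}; now {0}.
Read 'b': 0→{3}; now {3}.
That set has 1 state.

1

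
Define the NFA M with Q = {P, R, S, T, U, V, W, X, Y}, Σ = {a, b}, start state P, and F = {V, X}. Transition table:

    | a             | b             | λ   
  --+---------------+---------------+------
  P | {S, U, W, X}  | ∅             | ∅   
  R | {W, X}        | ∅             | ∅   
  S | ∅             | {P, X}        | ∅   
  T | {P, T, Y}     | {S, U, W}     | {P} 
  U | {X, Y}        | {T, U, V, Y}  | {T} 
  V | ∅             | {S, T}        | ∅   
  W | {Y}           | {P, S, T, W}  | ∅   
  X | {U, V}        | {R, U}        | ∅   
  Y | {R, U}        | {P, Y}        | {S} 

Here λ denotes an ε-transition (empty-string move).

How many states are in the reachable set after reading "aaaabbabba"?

9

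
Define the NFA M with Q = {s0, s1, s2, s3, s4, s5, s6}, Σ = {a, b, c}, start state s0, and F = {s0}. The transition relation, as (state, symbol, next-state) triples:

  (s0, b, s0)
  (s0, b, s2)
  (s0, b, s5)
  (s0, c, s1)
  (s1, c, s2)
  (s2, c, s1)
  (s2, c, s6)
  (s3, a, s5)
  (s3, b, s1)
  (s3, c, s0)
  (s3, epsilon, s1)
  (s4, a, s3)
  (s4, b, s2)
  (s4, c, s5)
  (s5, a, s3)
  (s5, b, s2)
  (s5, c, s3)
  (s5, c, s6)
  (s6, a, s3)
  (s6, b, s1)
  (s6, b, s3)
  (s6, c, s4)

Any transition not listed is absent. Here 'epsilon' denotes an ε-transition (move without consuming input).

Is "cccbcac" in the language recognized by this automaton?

No

Start in {s0}.
Read 'c': {s0} → {s1}.
Read 'c': {s1} → {s2}.
Read 'c': {s2} → {s1, s6}.
Read 'b': {s1, s6} → {s1, s3}.
Read 'c': {s1, s3} → {s0, s2}.
Read 'a': {s0, s2} → ∅.
The set is empty and remains empty for the remaining 1 symbol.
The final set ∅ contains no accepting state.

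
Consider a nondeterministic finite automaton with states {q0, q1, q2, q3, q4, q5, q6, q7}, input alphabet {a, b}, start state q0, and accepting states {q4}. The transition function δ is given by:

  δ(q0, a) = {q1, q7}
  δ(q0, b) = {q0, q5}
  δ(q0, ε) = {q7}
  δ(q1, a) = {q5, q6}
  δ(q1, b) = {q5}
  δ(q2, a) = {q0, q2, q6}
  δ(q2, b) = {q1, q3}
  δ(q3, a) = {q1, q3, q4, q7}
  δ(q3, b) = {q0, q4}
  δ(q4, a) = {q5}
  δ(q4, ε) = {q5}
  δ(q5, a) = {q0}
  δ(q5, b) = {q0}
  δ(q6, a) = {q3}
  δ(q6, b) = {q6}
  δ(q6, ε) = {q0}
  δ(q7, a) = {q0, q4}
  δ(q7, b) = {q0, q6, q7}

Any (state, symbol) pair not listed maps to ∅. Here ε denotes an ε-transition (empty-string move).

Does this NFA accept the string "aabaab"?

Yes

Start: ε-closure({q0}) = {q0, q7}.
Read 'a': {q0, q7} → {q0, q1, q4, q5, q7}.
Read 'a': {q0, q1, q4, q5, q7} → {q0, q1, q4, q5, q6, q7}.
Read 'b': {q0, q1, q4, q5, q6, q7} → {q0, q5, q6, q7}.
Read 'a': {q0, q5, q6, q7} → {q0, q1, q3, q4, q5, q7}.
Read 'a': {q0, q1, q3, q4, q5, q7} → {q0, q1, q3, q4, q5, q6, q7}.
Read 'b': {q0, q1, q3, q4, q5, q6, q7} → {q0, q4, q5, q6, q7}.
The final set {q0, q4, q5, q6, q7} contains the accepting state q4.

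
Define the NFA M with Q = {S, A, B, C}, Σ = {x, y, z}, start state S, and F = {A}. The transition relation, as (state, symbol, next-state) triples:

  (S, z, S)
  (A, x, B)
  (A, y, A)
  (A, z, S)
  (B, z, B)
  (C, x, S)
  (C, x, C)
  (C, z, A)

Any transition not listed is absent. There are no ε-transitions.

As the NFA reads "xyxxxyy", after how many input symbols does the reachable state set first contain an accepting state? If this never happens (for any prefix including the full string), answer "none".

none

Start in {S}.
Read 'x': {S} → ∅.
The set is empty and remains empty for the remaining 6 symbols.
No reachable set along the way intersects F.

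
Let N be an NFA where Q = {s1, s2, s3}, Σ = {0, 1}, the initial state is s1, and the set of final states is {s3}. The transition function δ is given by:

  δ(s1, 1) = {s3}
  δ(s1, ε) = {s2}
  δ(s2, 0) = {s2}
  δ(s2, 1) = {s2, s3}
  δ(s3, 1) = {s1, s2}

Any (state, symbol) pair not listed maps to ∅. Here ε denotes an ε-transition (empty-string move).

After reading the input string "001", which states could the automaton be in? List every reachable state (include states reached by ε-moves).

Start: ε-closure({s1}) = {s1, s2}.
Read '0': s1→∅, s2→{s2}; now {s2}.
Read '0': s2→{s2}; now {s2}.
Read '1': s2→{s2, s3}; now {s2, s3}.

{s2, s3}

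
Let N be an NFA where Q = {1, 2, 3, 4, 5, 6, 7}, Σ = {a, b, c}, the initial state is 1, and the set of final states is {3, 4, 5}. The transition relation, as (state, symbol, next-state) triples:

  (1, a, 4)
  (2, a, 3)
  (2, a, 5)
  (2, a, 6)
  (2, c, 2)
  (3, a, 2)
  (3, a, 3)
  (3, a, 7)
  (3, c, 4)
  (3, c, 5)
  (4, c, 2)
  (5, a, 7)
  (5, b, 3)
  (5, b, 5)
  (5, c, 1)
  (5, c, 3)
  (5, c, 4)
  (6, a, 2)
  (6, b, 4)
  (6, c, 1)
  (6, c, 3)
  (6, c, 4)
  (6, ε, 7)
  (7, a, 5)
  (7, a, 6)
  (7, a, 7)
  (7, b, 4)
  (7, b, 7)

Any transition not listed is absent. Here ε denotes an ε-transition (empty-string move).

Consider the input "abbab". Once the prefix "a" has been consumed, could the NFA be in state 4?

Yes

Start in {1}.
Read 'a': {1} → {4}.
State 4 is in {4}.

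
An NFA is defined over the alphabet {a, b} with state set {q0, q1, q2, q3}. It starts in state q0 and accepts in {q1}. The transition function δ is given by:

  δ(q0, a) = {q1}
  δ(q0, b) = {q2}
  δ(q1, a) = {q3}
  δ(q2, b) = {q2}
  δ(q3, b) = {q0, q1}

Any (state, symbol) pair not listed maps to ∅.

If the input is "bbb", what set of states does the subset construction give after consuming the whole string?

Start in {q0}.
Read 'b': {q0} → {q2}.
Read 'b': {q2} → {q2}.
Read 'b': {q2} → {q2}.

{q2}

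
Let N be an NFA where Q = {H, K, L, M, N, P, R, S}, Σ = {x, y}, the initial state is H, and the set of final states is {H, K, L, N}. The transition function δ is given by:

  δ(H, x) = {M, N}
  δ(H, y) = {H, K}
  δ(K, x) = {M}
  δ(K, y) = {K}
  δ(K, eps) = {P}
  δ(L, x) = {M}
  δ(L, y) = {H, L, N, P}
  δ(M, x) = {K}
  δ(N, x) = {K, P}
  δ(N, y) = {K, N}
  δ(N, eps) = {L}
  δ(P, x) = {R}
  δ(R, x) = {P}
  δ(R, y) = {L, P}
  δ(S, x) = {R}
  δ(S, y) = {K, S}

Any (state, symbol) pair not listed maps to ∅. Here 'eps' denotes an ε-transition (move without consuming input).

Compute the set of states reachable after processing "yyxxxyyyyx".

Start in {H}.
Read 'y': H→{H, K}; union {H, K}; ε-closure = {H, K, P}.
Read 'y': H→{H, K}, K→{K}, P→∅; union {H, K}; ε-closure = {H, K, P}.
Read 'x': H→{M, N}, K→{M}, P→{R}; union {M, N, R}; ε-closure = {L, M, N, R}.
Read 'x': L→{M}, M→{K}, N→{K, P}, R→{P}; now {K, M, P}.
Read 'x': K→{M}, M→{K}, P→{R}; union {K, M, R}; ε-closure = {K, M, P, R}.
Read 'y': K→{K}, M→∅, P→∅, R→{L, P}; now {K, L, P}.
Read 'y': K→{K}, L→{H, L, N, P}, P→∅; now {H, K, L, N, P}.
Read 'y': H→{H, K}, K→{K}, L→{H, L, N, P}, N→{K, N}, P→∅; now {H, K, L, N, P}.
Read 'y': H→{H, K}, K→{K}, L→{H, L, N, P}, N→{K, N}, P→∅; now {H, K, L, N, P}.
Read 'x': H→{M, N}, K→{M}, L→{M}, N→{K, P}, P→{R}; union {K, M, N, P, R}; ε-closure = {K, L, M, N, P, R}.

{K, L, M, N, P, R}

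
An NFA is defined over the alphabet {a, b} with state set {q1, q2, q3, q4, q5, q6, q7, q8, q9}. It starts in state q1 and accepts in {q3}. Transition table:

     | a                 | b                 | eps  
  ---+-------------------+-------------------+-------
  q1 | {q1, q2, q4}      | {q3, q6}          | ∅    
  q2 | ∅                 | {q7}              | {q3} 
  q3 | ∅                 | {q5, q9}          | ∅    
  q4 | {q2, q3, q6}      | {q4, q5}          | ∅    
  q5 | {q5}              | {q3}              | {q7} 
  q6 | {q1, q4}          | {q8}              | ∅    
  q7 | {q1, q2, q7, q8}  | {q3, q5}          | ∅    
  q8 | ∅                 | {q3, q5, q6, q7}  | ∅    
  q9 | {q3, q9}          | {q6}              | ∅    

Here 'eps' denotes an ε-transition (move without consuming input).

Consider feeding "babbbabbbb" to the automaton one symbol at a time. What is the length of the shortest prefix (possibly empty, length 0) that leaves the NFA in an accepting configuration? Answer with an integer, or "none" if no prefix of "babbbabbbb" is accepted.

1

Start in {q1}.
Read 'b': {q1} → {q3, q6}.
None of the earlier sets intersect F, but {q3, q6} does.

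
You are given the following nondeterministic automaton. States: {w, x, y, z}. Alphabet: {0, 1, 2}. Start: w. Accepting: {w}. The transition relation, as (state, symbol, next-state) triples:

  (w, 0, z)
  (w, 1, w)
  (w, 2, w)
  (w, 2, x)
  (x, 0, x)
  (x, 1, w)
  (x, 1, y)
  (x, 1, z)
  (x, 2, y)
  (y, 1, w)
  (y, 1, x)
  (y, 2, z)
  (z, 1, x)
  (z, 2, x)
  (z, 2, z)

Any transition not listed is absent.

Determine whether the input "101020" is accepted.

Start in {w}.
Read '1': {w} → {w}.
Read '0': {w} → {z}.
Read '1': {z} → {x}.
Read '0': {x} → {x}.
Read '2': {x} → {y}.
Read '0': {y} → ∅.
The final set ∅ contains no accepting state.

No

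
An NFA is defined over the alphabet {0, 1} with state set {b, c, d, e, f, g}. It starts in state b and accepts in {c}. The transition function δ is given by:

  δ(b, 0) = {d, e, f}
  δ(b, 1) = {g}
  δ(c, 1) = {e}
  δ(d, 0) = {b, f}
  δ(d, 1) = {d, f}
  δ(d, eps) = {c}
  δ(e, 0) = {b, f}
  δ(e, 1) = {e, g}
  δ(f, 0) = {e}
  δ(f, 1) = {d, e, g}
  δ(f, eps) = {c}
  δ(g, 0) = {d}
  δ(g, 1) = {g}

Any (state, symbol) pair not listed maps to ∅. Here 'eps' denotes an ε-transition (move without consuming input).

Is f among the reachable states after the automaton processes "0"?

Start in {b}.
Read '0': {b} → {c, d, e, f}.
State f is in {c, d, e, f}.

Yes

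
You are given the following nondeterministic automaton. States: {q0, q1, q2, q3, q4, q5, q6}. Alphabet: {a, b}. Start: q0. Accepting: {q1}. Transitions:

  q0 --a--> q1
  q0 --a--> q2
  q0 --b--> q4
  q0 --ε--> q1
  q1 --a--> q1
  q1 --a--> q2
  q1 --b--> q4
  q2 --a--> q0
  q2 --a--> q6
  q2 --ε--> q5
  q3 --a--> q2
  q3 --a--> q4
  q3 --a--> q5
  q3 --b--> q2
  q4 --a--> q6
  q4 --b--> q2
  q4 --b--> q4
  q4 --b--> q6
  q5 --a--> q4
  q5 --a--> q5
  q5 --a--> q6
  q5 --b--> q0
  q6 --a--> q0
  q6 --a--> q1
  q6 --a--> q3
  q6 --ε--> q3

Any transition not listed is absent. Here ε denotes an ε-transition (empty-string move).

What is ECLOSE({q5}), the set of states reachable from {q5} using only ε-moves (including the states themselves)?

{q5}

Begin with {q5}.
No ε-moves leave this set, so the closure equals the set itself.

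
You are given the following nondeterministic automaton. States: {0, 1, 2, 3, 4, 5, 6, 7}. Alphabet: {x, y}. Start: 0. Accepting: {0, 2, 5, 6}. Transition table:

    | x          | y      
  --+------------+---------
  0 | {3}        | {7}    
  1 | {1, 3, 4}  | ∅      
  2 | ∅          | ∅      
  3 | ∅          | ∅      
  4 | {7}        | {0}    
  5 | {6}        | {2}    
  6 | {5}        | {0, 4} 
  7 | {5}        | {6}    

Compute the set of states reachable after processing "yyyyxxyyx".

{3, 5}

Start in {0}.
Read 'y': {0} → {7}.
Read 'y': {7} → {6}.
Read 'y': {6} → {0, 4}.
Read 'y': {0, 4} → {0, 7}.
Read 'x': {0, 7} → {3, 5}.
Read 'x': {3, 5} → {6}.
Read 'y': {6} → {0, 4}.
Read 'y': {0, 4} → {0, 7}.
Read 'x': {0, 7} → {3, 5}.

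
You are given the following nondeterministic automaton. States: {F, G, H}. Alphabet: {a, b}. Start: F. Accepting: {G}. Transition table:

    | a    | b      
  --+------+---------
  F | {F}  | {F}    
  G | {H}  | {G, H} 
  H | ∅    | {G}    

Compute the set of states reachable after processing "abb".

{F}

Start in {F}.
Read 'a': F→{F}; now {F}.
Read 'b': F→{F}; now {F}.
Read 'b': F→{F}; now {F}.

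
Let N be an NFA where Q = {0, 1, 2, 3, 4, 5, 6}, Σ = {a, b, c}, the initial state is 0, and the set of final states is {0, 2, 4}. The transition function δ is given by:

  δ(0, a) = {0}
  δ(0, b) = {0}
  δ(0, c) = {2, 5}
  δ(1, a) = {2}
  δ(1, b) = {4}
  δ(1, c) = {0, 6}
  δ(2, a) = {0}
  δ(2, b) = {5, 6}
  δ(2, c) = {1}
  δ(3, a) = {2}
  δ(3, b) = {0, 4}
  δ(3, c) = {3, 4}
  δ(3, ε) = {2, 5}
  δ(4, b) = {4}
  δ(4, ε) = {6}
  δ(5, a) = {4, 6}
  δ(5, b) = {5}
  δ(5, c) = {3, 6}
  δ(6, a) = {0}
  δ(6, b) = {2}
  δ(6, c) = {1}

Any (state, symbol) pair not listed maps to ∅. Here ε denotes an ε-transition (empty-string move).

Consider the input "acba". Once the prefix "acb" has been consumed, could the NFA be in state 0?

No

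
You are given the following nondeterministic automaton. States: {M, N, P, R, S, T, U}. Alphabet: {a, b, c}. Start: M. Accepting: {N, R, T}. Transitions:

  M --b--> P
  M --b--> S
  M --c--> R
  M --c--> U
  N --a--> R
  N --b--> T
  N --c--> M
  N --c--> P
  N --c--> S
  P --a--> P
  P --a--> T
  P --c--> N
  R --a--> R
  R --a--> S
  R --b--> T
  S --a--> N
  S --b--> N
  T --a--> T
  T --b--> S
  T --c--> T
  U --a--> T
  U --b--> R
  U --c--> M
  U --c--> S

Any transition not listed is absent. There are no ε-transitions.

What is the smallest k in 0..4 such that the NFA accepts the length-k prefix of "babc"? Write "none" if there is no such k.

2

Start in {M}.
Read 'b': {M} → {P, S}.
Read 'a': {P, S} → {N, P, T}.
None of the earlier sets intersect F, but {N, P, T} does.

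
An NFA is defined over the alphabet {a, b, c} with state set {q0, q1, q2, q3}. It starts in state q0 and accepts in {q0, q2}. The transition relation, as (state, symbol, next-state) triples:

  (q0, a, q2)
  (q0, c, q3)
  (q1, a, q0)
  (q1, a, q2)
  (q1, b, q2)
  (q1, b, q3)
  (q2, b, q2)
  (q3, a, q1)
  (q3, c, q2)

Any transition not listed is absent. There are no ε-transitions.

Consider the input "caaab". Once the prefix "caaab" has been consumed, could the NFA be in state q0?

No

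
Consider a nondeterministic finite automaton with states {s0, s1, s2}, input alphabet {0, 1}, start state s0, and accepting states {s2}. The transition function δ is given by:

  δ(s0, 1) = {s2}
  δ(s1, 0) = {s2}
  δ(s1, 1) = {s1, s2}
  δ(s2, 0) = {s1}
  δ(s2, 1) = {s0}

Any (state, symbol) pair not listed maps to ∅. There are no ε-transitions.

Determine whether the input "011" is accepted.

No

Start in {s0}.
Read '0': s0→∅; now ∅.
The set is empty and remains empty for the remaining 2 symbols.
The final set ∅ contains no accepting state.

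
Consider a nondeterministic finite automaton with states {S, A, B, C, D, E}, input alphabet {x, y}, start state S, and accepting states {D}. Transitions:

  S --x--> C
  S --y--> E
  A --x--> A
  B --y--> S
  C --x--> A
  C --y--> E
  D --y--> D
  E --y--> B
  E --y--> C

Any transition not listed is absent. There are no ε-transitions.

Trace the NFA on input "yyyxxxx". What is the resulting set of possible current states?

{A}

Start in {S}.
Read 'y': {S} → {E}.
Read 'y': {E} → {B, C}.
Read 'y': {B, C} → {S, E}.
Read 'x': {S, E} → {C}.
Read 'x': {C} → {A}.
Read 'x': {A} → {A}.
Read 'x': {A} → {A}.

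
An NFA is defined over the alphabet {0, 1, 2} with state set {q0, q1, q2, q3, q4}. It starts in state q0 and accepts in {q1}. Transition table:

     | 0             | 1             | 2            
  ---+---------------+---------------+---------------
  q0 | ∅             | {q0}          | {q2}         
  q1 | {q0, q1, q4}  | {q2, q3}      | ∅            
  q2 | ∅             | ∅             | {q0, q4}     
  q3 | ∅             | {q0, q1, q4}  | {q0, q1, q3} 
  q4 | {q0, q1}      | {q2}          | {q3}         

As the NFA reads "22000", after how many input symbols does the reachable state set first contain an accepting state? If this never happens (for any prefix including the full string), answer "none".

Start in {q0}.
Read '2': q0→{q2}; now {q2}.
Read '2': q2→{q0, q4}; now {q0, q4}.
Read '0': q0→∅, q4→{q0, q1}; now {q0, q1}.
None of the earlier sets intersect F, but {q0, q1} does.

3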